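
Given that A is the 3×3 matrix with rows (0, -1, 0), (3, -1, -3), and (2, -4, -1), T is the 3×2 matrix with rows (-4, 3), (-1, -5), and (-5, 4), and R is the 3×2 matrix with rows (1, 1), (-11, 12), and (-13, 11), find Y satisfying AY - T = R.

AY = R + T = [[-3, 4], [-12, 7], [-18, 15]].
A is on the left of Y, so left-multiply by A⁻¹: Y = A⁻¹(R + T).
det A = 3; the adjugate gives A⁻¹ = [[-11/3, -1/3, 1], [-1, 0, 0], [-10/3, -2/3, 1]].
Y = A⁻¹(R + T) = [[-3, -2], [3, -4], [0, -3]].

Y = [[-3, -2], [3, -4], [0, -3]]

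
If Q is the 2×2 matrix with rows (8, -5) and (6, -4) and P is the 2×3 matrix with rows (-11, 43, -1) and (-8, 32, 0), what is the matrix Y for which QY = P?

Since Q multiplies Y on the left, Y = Q⁻¹P.
Q has determinant -2; Q⁻¹ = [[2, -5/2], [3, -4]].
Y = Q⁻¹P = [[2, -5/2], [3, -4]] · [[-11, 43, -1], [-8, 32, 0]] = [[-2, 6, -2], [-1, 1, -3]].

Y = [[-2, 6, -2], [-1, 1, -3]]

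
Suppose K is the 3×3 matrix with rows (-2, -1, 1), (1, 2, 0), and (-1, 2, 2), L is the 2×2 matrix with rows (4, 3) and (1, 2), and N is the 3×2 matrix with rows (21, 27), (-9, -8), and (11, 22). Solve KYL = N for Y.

Isolating Y: multiply by K⁻¹ from the left and L⁻¹ from the right, so Y = K⁻¹NL⁻¹.
det K = -2, so K⁻¹ = [[-2, -2, 1], [1, 3/2, -1/2], [-2, -5/2, 3/2]].
det L = 5, so L⁻¹ = [[2/5, -3/5], [-1/5, 4/5]].
K⁻¹N = [[-13, -16], [2, 4], [-3, -1]].
Y = (K⁻¹N)L⁻¹ = [[-2, -5], [0, 2], [-1, 1]].

Y = [[-2, -5], [0, 2], [-1, 1]]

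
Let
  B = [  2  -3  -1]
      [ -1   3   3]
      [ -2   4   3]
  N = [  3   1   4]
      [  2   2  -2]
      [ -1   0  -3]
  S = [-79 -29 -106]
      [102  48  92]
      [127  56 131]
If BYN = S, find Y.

Left-multiply by B⁻¹ and right-multiply by N⁻¹: Y = B⁻¹SN⁻¹.
det B = 1; the adjugate gives B⁻¹ = [[-3, 5, -6], [-3, 4, -5], [2, -2, 3]].
det N = -2; the adjugate gives N⁻¹ = [[3, -3/2, 5], [-4, 5/2, -7], [-1, 1/2, -2]].
B⁻¹S = [[-15, -9, -8], [10, -1, 31], [19, 14, -3]].
Y = (B⁻¹S)N⁻¹ = [[-1, -4, 4], [3, -2, -5], [4, 5, 3]].

Y = [[-1, -4, 4], [3, -2, -5], [4, 5, 3]]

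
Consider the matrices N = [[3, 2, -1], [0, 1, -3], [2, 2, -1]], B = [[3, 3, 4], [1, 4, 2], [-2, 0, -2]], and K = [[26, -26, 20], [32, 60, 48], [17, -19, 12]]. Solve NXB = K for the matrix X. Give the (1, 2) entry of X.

-4

X = N⁻¹KB⁻¹ (apply N⁻¹ on the left and B⁻¹ on the right).
det N = 5; the adjugate gives N⁻¹ = [[1, 0, -1], [-6/5, -1/5, 9/5], [-2/5, -2/5, 3/5]].
det B = 2, so B⁻¹ = [[-4, 3, -5], [-1, 1, -1], [4, -3, 9/2]].
N⁻¹K = [[9, -7, 8], [-7, -15, -12], [-13, -25, -20]].
X = (N⁻¹K)B⁻¹ = [[3, -4, -2], [-5, 0, -4], [-3, -4, 0]].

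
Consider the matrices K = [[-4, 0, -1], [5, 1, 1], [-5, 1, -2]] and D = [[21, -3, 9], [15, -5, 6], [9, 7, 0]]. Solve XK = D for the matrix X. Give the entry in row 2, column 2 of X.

-3

Since K sits to the right of X, X = DK⁻¹.
K has determinant 2; K⁻¹ = [[-3/2, -1/2, 1/2], [5/2, 3/2, -1/2], [5, 2, -2]].
X = DK⁻¹ = [[21, -3, 9], [15, -5, 6], [9, 7, 0]] · [[-3/2, -1/2, 1/2], [5/2, 3/2, -1/2], [5, 2, -2]] = [[6, 3, -6], [-5, -3, -2], [4, 6, 1]].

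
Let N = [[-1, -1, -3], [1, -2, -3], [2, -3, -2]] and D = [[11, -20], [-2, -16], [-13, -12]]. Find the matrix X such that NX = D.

X = [[-5, 4], [3, 4], [-3, 4]]

N is on the left of X, so left-multiply by N⁻¹: X = N⁻¹D.
det N = 6; the adjugate gives N⁻¹ = [[-5/6, 7/6, -1/2], [-2/3, 4/3, -1], [1/6, -5/6, 1/2]].
X = N⁻¹D = [[-5/6, 7/6, -1/2], [-2/3, 4/3, -1], [1/6, -5/6, 1/2]] · [[11, -20], [-2, -16], [-13, -12]] = [[-5, 4], [3, 4], [-3, 4]].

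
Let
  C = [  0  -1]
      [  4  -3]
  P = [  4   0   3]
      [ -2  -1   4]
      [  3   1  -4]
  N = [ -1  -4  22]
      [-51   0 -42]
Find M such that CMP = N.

M = [[-5, -1, 2], [-2, -3, 1]]

Left-multiply by C⁻¹ and right-multiply by P⁻¹: M = C⁻¹NP⁻¹.
det C = 4, so C⁻¹ = [[-3/4, 1/4], [-1, 0]].
det P = 3, so P⁻¹ = [[0, 1, 1], [4/3, -25/3, -22/3], [1/3, -4/3, -4/3]].
C⁻¹N = [[-12, 3, -27], [1, 4, -22]].
M = (C⁻¹N)P⁻¹ = [[-5, -1, 2], [-2, -3, 1]].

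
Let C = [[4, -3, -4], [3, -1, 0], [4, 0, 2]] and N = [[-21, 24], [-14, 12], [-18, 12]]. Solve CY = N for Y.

Y = [[-5, 4], [-1, 0], [1, -2]]

C is on the left of Y, so left-multiply by C⁻¹: Y = C⁻¹N.
det C = -6, so C⁻¹ = [[1/3, -1, 2/3], [1, -4, 2], [-2/3, 2, -5/6]].
Y = C⁻¹N = [[1/3, -1, 2/3], [1, -4, 2], [-2/3, 2, -5/6]] · [[-21, 24], [-14, 12], [-18, 12]] = [[-5, 4], [-1, 0], [1, -2]].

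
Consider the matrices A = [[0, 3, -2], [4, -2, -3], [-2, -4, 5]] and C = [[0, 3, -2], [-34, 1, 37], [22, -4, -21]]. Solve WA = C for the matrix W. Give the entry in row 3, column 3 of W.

1

A is on the right of W, so right-multiply by A⁻¹: W = CA⁻¹.
det A = -2; the adjugate gives A⁻¹ = [[11, 7/2, 13/2], [7, 2, 4], [10, 3, 6]].
W = CA⁻¹ = [[0, 3, -2], [-34, 1, 37], [22, -4, -21]] · [[11, 7/2, 13/2], [7, 2, 4], [10, 3, 6]] = [[1, 0, 0], [3, -6, 5], [4, 6, 1]].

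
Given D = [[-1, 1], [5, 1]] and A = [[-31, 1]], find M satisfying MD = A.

D is on the right of M, so right-multiply by D⁻¹: M = AD⁻¹.
D has determinant -6; D⁻¹ = [[-1/6, 1/6], [5/6, 1/6]].
M = AD⁻¹ = [[-31, 1]] · [[-1/6, 1/6], [5/6, 1/6]] = [[6, -5]].

M = [[6, -5]]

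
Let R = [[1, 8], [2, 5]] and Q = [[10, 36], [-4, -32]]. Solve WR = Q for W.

W = [[2, 4], [-4, 0]]

Since R sits to the right of W, W = QR⁻¹.
det R = -11; the adjugate gives R⁻¹ = [[-5/11, 8/11], [2/11, -1/11]].
W = QR⁻¹ = [[10, 36], [-4, -32]] · [[-5/11, 8/11], [2/11, -1/11]] = [[2, 4], [-4, 0]].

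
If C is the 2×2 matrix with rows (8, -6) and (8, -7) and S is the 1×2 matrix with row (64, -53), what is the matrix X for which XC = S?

X = [[3, 5]]

C is on the right of X, so right-multiply by C⁻¹: X = SC⁻¹.
det C = -8, so C⁻¹ = [[7/8, -3/4], [1, -1]].
X = SC⁻¹ = [[64, -53]] · [[7/8, -3/4], [1, -1]] = [[3, 5]].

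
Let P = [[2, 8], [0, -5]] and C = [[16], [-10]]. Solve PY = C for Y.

Y = [[0], [2]]

Since P multiplies Y on the left, Y = P⁻¹C.
det P = -10; the adjugate gives P⁻¹ = [[1/2, 4/5], [0, -1/5]].
Y = P⁻¹C = [[1/2, 4/5], [0, -1/5]] · [[16], [-10]] = [[0], [2]].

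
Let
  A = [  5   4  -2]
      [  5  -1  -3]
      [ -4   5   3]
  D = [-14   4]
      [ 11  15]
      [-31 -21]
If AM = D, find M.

Left-multiplying both sides by A⁻¹ gives M = A⁻¹D.
det A = 6, so A⁻¹ = [[2, -11/3, -7/3], [-1/2, 7/6, 5/6], [7/2, -41/6, -25/6]].
M = A⁻¹D = [[2, -11/3, -7/3], [-1/2, 7/6, 5/6], [7/2, -41/6, -25/6]] · [[-14, 4], [11, 15], [-31, -21]] = [[4, 2], [-6, -2], [5, -1]].

M = [[4, 2], [-6, -2], [5, -1]]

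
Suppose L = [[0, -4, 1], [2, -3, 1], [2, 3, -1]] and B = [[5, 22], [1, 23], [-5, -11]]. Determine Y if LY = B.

Left-multiplying both sides by L⁻¹ gives Y = L⁻¹B.
det L = -4, so L⁻¹ = [[0, 1/4, 1/4], [-1, 1/2, -1/2], [-3, 2, -2]].
Y = L⁻¹B = [[0, 1/4, 1/4], [-1, 1/2, -1/2], [-3, 2, -2]] · [[5, 22], [1, 23], [-5, -11]] = [[-1, 3], [-2, -5], [-3, 2]].

Y = [[-1, 3], [-2, -5], [-3, 2]]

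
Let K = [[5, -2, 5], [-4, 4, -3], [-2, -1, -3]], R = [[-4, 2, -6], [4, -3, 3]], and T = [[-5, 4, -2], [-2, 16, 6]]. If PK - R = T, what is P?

P = [[-1, 1, 0], [0, 2, -5]]

PK = T + R = [[-9, 6, -8], [2, 13, 9]].
Since K sits to the right of P, P = (T + R)K⁻¹.
K has determinant -3; K⁻¹ = [[5, 11/3, 14/3], [2, 5/3, 5/3], [-4, -3, -4]].
P = (T + R)K⁻¹ = [[-1, 1, 0], [0, 2, -5]].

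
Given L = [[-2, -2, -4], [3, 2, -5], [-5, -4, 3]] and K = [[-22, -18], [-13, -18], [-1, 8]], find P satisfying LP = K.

P = [[1, 0], [2, 1], [4, 4]]

Left-multiplying both sides by L⁻¹ gives P = L⁻¹K.
det L = 4; the adjugate gives L⁻¹ = [[-7/2, 11/2, 9/2], [4, -13/2, -11/2], [-1/2, 1/2, 1/2]].
P = L⁻¹K = [[-7/2, 11/2, 9/2], [4, -13/2, -11/2], [-1/2, 1/2, 1/2]] · [[-22, -18], [-13, -18], [-1, 8]] = [[1, 0], [2, 1], [4, 4]].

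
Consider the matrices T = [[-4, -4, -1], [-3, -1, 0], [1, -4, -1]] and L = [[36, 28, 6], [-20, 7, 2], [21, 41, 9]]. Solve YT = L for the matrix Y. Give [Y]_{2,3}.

-5

Since T sits to the right of Y, Y = LT⁻¹.
det T = -5; the adjugate gives T⁻¹ = [[-1/5, 0, 1/5], [3/5, -1, -3/5], [-13/5, 4, 8/5]].
Y = LT⁻¹ = [[36, 28, 6], [-20, 7, 2], [21, 41, 9]] · [[-1/5, 0, 1/5], [3/5, -1, -3/5], [-13/5, 4, 8/5]] = [[-6, -4, 0], [3, 1, -5], [-3, -5, -6]].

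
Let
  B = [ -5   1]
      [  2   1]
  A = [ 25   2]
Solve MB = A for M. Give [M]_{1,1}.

Since B sits to the right of M, M = AB⁻¹.
det B = -7; the adjugate gives B⁻¹ = [[-1/7, 1/7], [2/7, 5/7]].
M = AB⁻¹ = [[25, 2]] · [[-1/7, 1/7], [2/7, 5/7]] = [[-3, 5]].

-3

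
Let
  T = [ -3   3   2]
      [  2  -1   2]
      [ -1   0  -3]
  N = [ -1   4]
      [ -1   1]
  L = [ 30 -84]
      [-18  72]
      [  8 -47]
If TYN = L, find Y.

Isolating Y: multiply by T⁻¹ from the left and N⁻¹ from the right, so Y = T⁻¹LN⁻¹.
T has determinant 1; T⁻¹ = [[3, 9, 8], [4, 11, 10], [-1, -3, -3]].
det N = 3; the adjugate gives N⁻¹ = [[1/3, -4/3], [1/3, -1/3]].
T⁻¹L = [[-8, 20], [2, -14], [0, 9]].
Y = (T⁻¹L)N⁻¹ = [[4, 4], [-4, 2], [3, -3]].

Y = [[4, 4], [-4, 2], [3, -3]]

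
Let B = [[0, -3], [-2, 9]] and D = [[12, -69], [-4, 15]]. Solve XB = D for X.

Right-multiplying both sides by B⁻¹ gives X = DB⁻¹.
B has determinant -6; B⁻¹ = [[-3/2, -1/2], [-1/3, 0]].
X = DB⁻¹ = [[12, -69], [-4, 15]] · [[-3/2, -1/2], [-1/3, 0]] = [[5, -6], [1, 2]].

X = [[5, -6], [1, 2]]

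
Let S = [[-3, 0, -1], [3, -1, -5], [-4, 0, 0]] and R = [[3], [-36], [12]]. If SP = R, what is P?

S is on the left of P, so left-multiply by S⁻¹: P = S⁻¹R.
det S = 4, so S⁻¹ = [[0, 0, -1/4], [5, -1, -9/2], [-1, 0, 3/4]].
P = S⁻¹R = [[0, 0, -1/4], [5, -1, -9/2], [-1, 0, 3/4]] · [[3], [-36], [12]] = [[-3], [-3], [6]].

P = [[-3], [-3], [6]]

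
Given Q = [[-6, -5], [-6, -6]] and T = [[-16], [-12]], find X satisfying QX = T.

X = [[6], [-4]]

Left-multiplying both sides by Q⁻¹ gives X = Q⁻¹T.
Q has determinant 6; Q⁻¹ = [[-1, 5/6], [1, -1]].
X = Q⁻¹T = [[-1, 5/6], [1, -1]] · [[-16], [-12]] = [[6], [-4]].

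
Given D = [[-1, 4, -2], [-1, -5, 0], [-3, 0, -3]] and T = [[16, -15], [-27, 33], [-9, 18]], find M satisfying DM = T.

Since D multiplies M on the left, M = D⁻¹T.
det D = 3, so D⁻¹ = [[5, 4, -10/3], [-1, -1, 2/3], [-5, -4, 3]].
M = D⁻¹T = [[5, 4, -10/3], [-1, -1, 2/3], [-5, -4, 3]] · [[16, -15], [-27, 33], [-9, 18]] = [[2, -3], [5, -6], [1, -3]].

M = [[2, -3], [5, -6], [1, -3]]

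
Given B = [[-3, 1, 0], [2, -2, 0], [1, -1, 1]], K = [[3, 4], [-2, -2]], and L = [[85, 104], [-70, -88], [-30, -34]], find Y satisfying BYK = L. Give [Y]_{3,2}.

Left-multiply by B⁻¹ and right-multiply by K⁻¹: Y = B⁻¹LK⁻¹.
B has determinant 4; B⁻¹ = [[-1/2, -1/4, 0], [-1/2, -3/4, 0], [0, -1/2, 1]].
det K = 2, so K⁻¹ = [[-1, -2], [1, 3/2]].
B⁻¹L = [[-25, -30], [10, 14], [5, 10]].
Y = (B⁻¹L)K⁻¹ = [[-5, 5], [4, 1], [5, 5]].

5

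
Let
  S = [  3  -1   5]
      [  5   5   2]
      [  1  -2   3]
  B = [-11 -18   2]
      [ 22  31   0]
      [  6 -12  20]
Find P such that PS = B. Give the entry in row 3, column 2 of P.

Since S sits to the right of P, P = BS⁻¹.
det S = -5, so S⁻¹ = [[-19/5, 7/5, 27/5], [13/5, -4/5, -19/5], [3, -1, -4]].
P = BS⁻¹ = [[-11, -18, 2], [22, 31, 0], [6, -12, 20]] · [[-19/5, 7/5, 27/5], [13/5, -4/5, -19/5], [3, -1, -4]] = [[1, -3, 1], [-3, 6, 1], [6, -2, -2]].

-2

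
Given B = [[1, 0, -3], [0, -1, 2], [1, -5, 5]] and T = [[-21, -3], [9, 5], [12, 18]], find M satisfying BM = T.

Left-multiplying both sides by B⁻¹ gives M = B⁻¹T.
det B = 2, so B⁻¹ = [[5/2, 15/2, -3/2], [1, 4, -1], [1/2, 5/2, -1/2]].
M = B⁻¹T = [[5/2, 15/2, -3/2], [1, 4, -1], [1/2, 5/2, -1/2]] · [[-21, -3], [9, 5], [12, 18]] = [[-3, 3], [3, -1], [6, 2]].

M = [[-3, 3], [3, -1], [6, 2]]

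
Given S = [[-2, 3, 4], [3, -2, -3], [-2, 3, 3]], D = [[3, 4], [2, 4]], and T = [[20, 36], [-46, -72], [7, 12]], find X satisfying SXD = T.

X = [[-5, -1], [-4, -5], [1, 5]]

Isolating X: multiply by S⁻¹ from the left and D⁻¹ from the right, so X = S⁻¹TD⁻¹.
S has determinant 5; S⁻¹ = [[3/5, 3/5, -1/5], [-3/5, 2/5, 6/5], [1, 0, -1]].
det D = 4; the adjugate gives D⁻¹ = [[1, -1], [-1/2, 3/4]].
S⁻¹T = [[-17, -24], [-22, -36], [13, 24]].
X = (S⁻¹T)D⁻¹ = [[-5, -1], [-4, -5], [1, 5]].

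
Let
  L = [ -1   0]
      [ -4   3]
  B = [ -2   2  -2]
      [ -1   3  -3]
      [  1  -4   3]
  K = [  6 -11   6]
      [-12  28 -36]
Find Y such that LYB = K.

Y = [[3, -5, -5], [4, 0, -4]]

Left-multiply by L⁻¹ and right-multiply by B⁻¹: Y = L⁻¹KB⁻¹.
L has determinant -3; L⁻¹ = [[-1, 0], [-4/3, 1/3]].
det B = 4, so B⁻¹ = [[-3/4, 1/2, 0], [0, -1, -1], [1/4, -3/2, -1]].
L⁻¹K = [[-6, 11, -6], [-12, 24, -20]].
Y = (L⁻¹K)B⁻¹ = [[3, -5, -5], [4, 0, -4]].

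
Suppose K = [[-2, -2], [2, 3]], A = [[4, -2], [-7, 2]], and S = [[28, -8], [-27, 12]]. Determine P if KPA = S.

P = [[5, 5], [-5, -3]]

Left-multiply by K⁻¹ and right-multiply by A⁻¹: P = K⁻¹SA⁻¹.
K has determinant -2; K⁻¹ = [[-3/2, -1], [1, 1]].
det A = -6, so A⁻¹ = [[-1/3, -1/3], [-7/6, -2/3]].
K⁻¹S = [[-15, 0], [1, 4]].
P = (K⁻¹S)A⁻¹ = [[5, 5], [-5, -3]].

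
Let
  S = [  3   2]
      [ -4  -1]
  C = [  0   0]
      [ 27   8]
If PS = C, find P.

Since S sits to the right of P, P = CS⁻¹.
S has determinant 5; S⁻¹ = [[-1/5, -2/5], [4/5, 3/5]].
P = CS⁻¹ = [[0, 0], [27, 8]] · [[-1/5, -2/5], [4/5, 3/5]] = [[0, 0], [1, -6]].

P = [[0, 0], [1, -6]]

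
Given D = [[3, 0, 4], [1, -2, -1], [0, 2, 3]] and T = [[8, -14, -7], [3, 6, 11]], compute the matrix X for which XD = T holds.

X = [[1, 5, -2], [2, -3, 0]]

D is on the right of X, so right-multiply by D⁻¹: X = TD⁻¹.
D has determinant -4; D⁻¹ = [[1, -2, -2], [3/4, -9/4, -7/4], [-1/2, 3/2, 3/2]].
X = TD⁻¹ = [[8, -14, -7], [3, 6, 11]] · [[1, -2, -2], [3/4, -9/4, -7/4], [-1/2, 3/2, 3/2]] = [[1, 5, -2], [2, -3, 0]].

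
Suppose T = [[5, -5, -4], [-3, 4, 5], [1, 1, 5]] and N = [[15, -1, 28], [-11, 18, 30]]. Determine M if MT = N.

T is on the right of M, so right-multiply by T⁻¹: M = NT⁻¹.
det T = 3, so T⁻¹ = [[5, 7, -3], [20/3, 29/3, -13/3], [-7/3, -10/3, 5/3]].
M = NT⁻¹ = [[15, -1, 28], [-11, 18, 30]] · [[5, 7, -3], [20/3, 29/3, -13/3], [-7/3, -10/3, 5/3]] = [[3, 2, 6], [-5, -3, 5]].

M = [[3, 2, 6], [-5, -3, 5]]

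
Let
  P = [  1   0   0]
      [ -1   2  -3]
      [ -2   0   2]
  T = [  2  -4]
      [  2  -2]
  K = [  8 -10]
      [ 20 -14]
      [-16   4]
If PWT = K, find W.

W = [[1, 3], [5, 2], [4, -4]]

W = P⁻¹KT⁻¹ (apply P⁻¹ on the left and T⁻¹ on the right).
det P = 4; the adjugate gives P⁻¹ = [[1, 0, 0], [2, 1/2, 3/4], [1, 0, 1/2]].
T has determinant 4; T⁻¹ = [[-1/2, 1], [-1/2, 1/2]].
P⁻¹K = [[8, -10], [14, -24], [0, -8]].
W = (P⁻¹K)T⁻¹ = [[1, 3], [5, 2], [4, -4]].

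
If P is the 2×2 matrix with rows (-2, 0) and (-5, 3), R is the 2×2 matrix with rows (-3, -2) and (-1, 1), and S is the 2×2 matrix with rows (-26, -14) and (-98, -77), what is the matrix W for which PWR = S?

W = [[-4, -1], [5, -4]]

Left-multiply by P⁻¹ and right-multiply by R⁻¹: W = P⁻¹SR⁻¹.
det P = -6, so P⁻¹ = [[-1/2, 0], [-5/6, 1/3]].
det R = -5; the adjugate gives R⁻¹ = [[-1/5, -2/5], [-1/5, 3/5]].
P⁻¹S = [[13, 7], [-11, -14]].
W = (P⁻¹S)R⁻¹ = [[-4, -1], [5, -4]].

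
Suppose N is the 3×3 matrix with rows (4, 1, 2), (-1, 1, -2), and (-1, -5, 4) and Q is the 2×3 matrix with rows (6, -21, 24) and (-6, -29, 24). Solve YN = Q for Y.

Y = [[3, 1, 5], [-1, -3, 5]]

N is on the right of Y, so right-multiply by N⁻¹: Y = QN⁻¹.
det N = -6; the adjugate gives N⁻¹ = [[1, 7/3, 2/3], [-1, -3, -1], [-1, -19/6, -5/6]].
Y = QN⁻¹ = [[6, -21, 24], [-6, -29, 24]] · [[1, 7/3, 2/3], [-1, -3, -1], [-1, -19/6, -5/6]] = [[3, 1, 5], [-1, -3, 5]].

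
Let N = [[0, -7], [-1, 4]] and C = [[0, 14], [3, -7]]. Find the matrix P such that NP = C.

P = [[-3, -1], [0, -2]]

Left-multiplying both sides by N⁻¹ gives P = N⁻¹C.
det N = -7, so N⁻¹ = [[-4/7, -1], [-1/7, 0]].
P = N⁻¹C = [[-4/7, -1], [-1/7, 0]] · [[0, 14], [3, -7]] = [[-3, -1], [0, -2]].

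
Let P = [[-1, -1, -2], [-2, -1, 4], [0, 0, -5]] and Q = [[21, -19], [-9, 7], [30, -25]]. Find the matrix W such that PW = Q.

W = [[-6, 4], [-3, 5], [-6, 5]]

Left-multiplying both sides by P⁻¹ gives W = P⁻¹Q.
P has determinant 5; P⁻¹ = [[1, -1, -6/5], [-2, 1, 8/5], [0, 0, -1/5]].
W = P⁻¹Q = [[1, -1, -6/5], [-2, 1, 8/5], [0, 0, -1/5]] · [[21, -19], [-9, 7], [30, -25]] = [[-6, 4], [-3, 5], [-6, 5]].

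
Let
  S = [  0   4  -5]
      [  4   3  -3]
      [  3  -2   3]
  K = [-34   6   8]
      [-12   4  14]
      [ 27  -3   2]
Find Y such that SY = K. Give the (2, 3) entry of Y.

S is on the left of Y, so left-multiply by S⁻¹: Y = S⁻¹K.
det S = 1, so S⁻¹ = [[3, -2, 3], [-21, 15, -20], [-17, 12, -16]].
Y = S⁻¹K = [[3, -2, 3], [-21, 15, -20], [-17, 12, -16]] · [[-34, 6, 8], [-12, 4, 14], [27, -3, 2]] = [[3, 1, 2], [-6, -6, 2], [2, -6, 0]].

2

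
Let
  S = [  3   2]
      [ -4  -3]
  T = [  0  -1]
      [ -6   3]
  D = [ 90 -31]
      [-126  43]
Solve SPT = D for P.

P = S⁻¹DT⁻¹ (apply S⁻¹ on the left and T⁻¹ on the right).
det S = -1, so S⁻¹ = [[3, 2], [-4, -3]].
det T = -6; the adjugate gives T⁻¹ = [[-1/2, -1/6], [-1, 0]].
S⁻¹D = [[18, -7], [18, -5]].
P = (S⁻¹D)T⁻¹ = [[-2, -3], [-4, -3]].

P = [[-2, -3], [-4, -3]]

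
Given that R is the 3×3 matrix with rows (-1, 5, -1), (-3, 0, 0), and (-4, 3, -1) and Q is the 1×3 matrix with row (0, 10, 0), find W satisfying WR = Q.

Right-multiplying both sides by R⁻¹ gives W = QR⁻¹.
R has determinant -6; R⁻¹ = [[0, -1/3, 0], [1/2, 1/2, -1/2], [3/2, 17/6, -5/2]].
W = QR⁻¹ = [[0, 10, 0]] · [[0, -1/3, 0], [1/2, 1/2, -1/2], [3/2, 17/6, -5/2]] = [[5, 5, -5]].

W = [[5, 5, -5]]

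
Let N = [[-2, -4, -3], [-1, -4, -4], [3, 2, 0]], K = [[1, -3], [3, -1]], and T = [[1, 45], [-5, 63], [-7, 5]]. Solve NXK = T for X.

X = [[-1, 2], [1, -4], [5, 2]]

Left-multiply by N⁻¹ and right-multiply by K⁻¹: X = N⁻¹TK⁻¹.
det N = 2; the adjugate gives N⁻¹ = [[4, -3, 2], [-6, 9/2, -5/2], [5, -4, 2]].
det K = 8, so K⁻¹ = [[-1/8, 3/8], [-3/8, 1/8]].
N⁻¹T = [[5, 1], [-11, 1], [11, -17]].
X = (N⁻¹T)K⁻¹ = [[-1, 2], [1, -4], [5, 2]].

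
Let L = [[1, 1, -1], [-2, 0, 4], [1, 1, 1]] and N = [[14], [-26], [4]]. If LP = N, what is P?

P = [[3], [6], [-5]]

Since L multiplies P on the left, P = L⁻¹N.
L has determinant 4; L⁻¹ = [[-1, -1/2, 1], [3/2, 1/2, -1/2], [-1/2, 0, 1/2]].
P = L⁻¹N = [[-1, -1/2, 1], [3/2, 1/2, -1/2], [-1/2, 0, 1/2]] · [[14], [-26], [4]] = [[3], [6], [-5]].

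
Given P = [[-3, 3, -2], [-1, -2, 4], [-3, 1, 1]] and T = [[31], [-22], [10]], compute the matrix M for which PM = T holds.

M = [[-4], [3], [-5]]

Left-multiplying both sides by P⁻¹ gives M = P⁻¹T.
P has determinant -1; P⁻¹ = [[6, 5, -8], [11, 9, -14], [7, 6, -9]].
M = P⁻¹T = [[6, 5, -8], [11, 9, -14], [7, 6, -9]] · [[31], [-22], [10]] = [[-4], [3], [-5]].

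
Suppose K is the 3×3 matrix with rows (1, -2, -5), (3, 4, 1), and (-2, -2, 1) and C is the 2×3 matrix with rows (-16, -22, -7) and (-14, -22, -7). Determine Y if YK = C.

Since K sits to the right of Y, Y = CK⁻¹.
det K = 6, so K⁻¹ = [[1, 2, 3], [-5/6, -3/2, -8/3], [1/3, 1, 5/3]].
Y = CK⁻¹ = [[-16, -22, -7], [-14, -22, -7]] · [[1, 2, 3], [-5/6, -3/2, -8/3], [1/3, 1, 5/3]] = [[0, -6, -1], [2, -2, 5]].

Y = [[0, -6, -1], [2, -2, 5]]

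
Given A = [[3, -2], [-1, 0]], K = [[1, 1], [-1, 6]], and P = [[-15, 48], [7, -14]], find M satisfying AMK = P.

M = [[-4, 3], [-3, 0]]

Left-multiply by A⁻¹ and right-multiply by K⁻¹: M = A⁻¹PK⁻¹.
det A = -2; the adjugate gives A⁻¹ = [[0, -1], [-1/2, -3/2]].
K has determinant 7; K⁻¹ = [[6/7, -1/7], [1/7, 1/7]].
A⁻¹P = [[-7, 14], [-3, -3]].
M = (A⁻¹P)K⁻¹ = [[-4, 3], [-3, 0]].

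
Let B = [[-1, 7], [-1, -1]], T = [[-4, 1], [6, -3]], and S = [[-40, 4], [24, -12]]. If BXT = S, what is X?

Isolating X: multiply by B⁻¹ from the left and T⁻¹ from the right, so X = B⁻¹ST⁻¹.
det B = 8; the adjugate gives B⁻¹ = [[-1/8, -7/8], [1/8, -1/8]].
T has determinant 6; T⁻¹ = [[-1/2, -1/6], [-1, -2/3]].
B⁻¹S = [[-16, 10], [-8, 2]].
X = (B⁻¹S)T⁻¹ = [[-2, -4], [2, 0]].

X = [[-2, -4], [2, 0]]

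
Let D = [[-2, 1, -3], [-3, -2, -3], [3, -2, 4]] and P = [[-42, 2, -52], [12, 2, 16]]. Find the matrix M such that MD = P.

D is on the right of M, so right-multiply by D⁻¹: M = PD⁻¹.
det D = -5; the adjugate gives D⁻¹ = [[14/5, -2/5, 9/5], [-3/5, -1/5, -3/5], [-12/5, 1/5, -7/5]].
M = PD⁻¹ = [[-42, 2, -52], [12, 2, 16]] · [[14/5, -2/5, 9/5], [-3/5, -1/5, -3/5], [-12/5, 1/5, -7/5]] = [[6, 6, -4], [-6, -2, -2]].

M = [[6, 6, -4], [-6, -2, -2]]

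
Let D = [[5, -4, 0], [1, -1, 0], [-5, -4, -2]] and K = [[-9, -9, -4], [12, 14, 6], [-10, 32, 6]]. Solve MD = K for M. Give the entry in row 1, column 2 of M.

1

D is on the right of M, so right-multiply by D⁻¹: M = KD⁻¹.
det D = 2; the adjugate gives D⁻¹ = [[1, -4, 0], [1, -5, 0], [-9/2, 20, -1/2]].
M = KD⁻¹ = [[-9, -9, -4], [12, 14, 6], [-10, 32, 6]] · [[1, -4, 0], [1, -5, 0], [-9/2, 20, -1/2]] = [[0, 1, 2], [-1, 2, -3], [-5, 0, -3]].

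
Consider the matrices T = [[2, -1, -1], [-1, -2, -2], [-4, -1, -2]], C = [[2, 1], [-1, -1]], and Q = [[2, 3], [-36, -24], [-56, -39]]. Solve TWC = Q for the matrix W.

Isolating W: multiply by T⁻¹ from the left and C⁻¹ from the right, so W = T⁻¹QC⁻¹.
det T = 5, so T⁻¹ = [[2/5, -1/5, 0], [6/5, -8/5, 1], [-7/5, 6/5, -1]].
det C = -1, so C⁻¹ = [[1, 1], [-1, -2]].
T⁻¹Q = [[8, 6], [4, 3], [10, 6]].
W = (T⁻¹Q)C⁻¹ = [[2, -4], [1, -2], [4, -2]].

W = [[2, -4], [1, -2], [4, -2]]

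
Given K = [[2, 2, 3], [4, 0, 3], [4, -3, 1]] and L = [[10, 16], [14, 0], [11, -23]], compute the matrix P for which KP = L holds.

K is on the left of P, so left-multiply by K⁻¹: P = K⁻¹L.
det K = -2, so K⁻¹ = [[-9/2, 11/2, -3], [-4, 5, -3], [6, -7, 4]].
P = K⁻¹L = [[-9/2, 11/2, -3], [-4, 5, -3], [6, -7, 4]] · [[10, 16], [14, 0], [11, -23]] = [[-1, -3], [-3, 5], [6, 4]].

P = [[-1, -3], [-3, 5], [6, 4]]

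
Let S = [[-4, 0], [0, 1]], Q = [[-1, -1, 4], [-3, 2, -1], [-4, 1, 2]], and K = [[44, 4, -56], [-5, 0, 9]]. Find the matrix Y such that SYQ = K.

Y = [[1, -2, 4], [4, 3, -2]]

Y = S⁻¹KQ⁻¹ (apply S⁻¹ on the left and Q⁻¹ on the right).
det S = -4; the adjugate gives S⁻¹ = [[-1/4, 0], [0, 1]].
det Q = 5, so Q⁻¹ = [[1, 6/5, -7/5], [2, 14/5, -13/5], [1, 1, -1]].
S⁻¹K = [[-11, -1, 14], [-5, 0, 9]].
Y = (S⁻¹K)Q⁻¹ = [[1, -2, 4], [4, 3, -2]].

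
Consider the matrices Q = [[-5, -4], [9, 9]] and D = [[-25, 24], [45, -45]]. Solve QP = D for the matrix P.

Since Q multiplies P on the left, P = Q⁻¹D.
Q has determinant -9; Q⁻¹ = [[-1, -4/9], [1, 5/9]].
P = Q⁻¹D = [[-1, -4/9], [1, 5/9]] · [[-25, 24], [45, -45]] = [[5, -4], [0, -1]].

P = [[5, -4], [0, -1]]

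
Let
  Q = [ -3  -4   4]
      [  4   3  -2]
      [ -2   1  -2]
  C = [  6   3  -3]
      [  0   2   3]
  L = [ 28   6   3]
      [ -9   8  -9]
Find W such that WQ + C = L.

W = [[2, 5, -4], [-3, -3, 3]]

WQ = L − C = [[22, 3, 6], [-9, 6, -12]].
Right-multiplying both sides by Q⁻¹ gives W = (L − C)Q⁻¹.
Q has determinant 4; Q⁻¹ = [[-1, -1, -1], [3, 7/2, 5/2], [5/2, 11/4, 7/4]].
W = (L − C)Q⁻¹ = [[2, 5, -4], [-3, -3, 3]].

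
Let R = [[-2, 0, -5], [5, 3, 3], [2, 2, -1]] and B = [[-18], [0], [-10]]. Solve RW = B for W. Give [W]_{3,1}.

Since R multiplies W on the left, W = R⁻¹B.
det R = -2; the adjugate gives R⁻¹ = [[9/2, 5, -15/2], [-11/2, -6, 19/2], [-2, -2, 3]].
W = R⁻¹B = [[9/2, 5, -15/2], [-11/2, -6, 19/2], [-2, -2, 3]] · [[-18], [0], [-10]] = [[-6], [4], [6]].

6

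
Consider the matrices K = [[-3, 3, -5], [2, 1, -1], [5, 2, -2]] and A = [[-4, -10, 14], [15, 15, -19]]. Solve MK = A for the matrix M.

M = [[-2, 0, -2], [2, 3, 3]]

Right-multiplying both sides by K⁻¹ gives M = AK⁻¹.
det K = 2, so K⁻¹ = [[0, -2, 1], [-1/2, 31/2, -13/2], [-1/2, 21/2, -9/2]].
M = AK⁻¹ = [[-4, -10, 14], [15, 15, -19]] · [[0, -2, 1], [-1/2, 31/2, -13/2], [-1/2, 21/2, -9/2]] = [[-2, 0, -2], [2, 3, 3]].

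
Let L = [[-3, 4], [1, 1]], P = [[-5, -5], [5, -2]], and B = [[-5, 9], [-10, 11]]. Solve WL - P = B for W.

WL = B + P = [[-10, 4], [-5, 9]].
Right-multiplying both sides by L⁻¹ gives W = (B + P)L⁻¹.
det L = -7; the adjugate gives L⁻¹ = [[-1/7, 4/7], [1/7, 3/7]].
W = (B + P)L⁻¹ = [[2, -4], [2, 1]].

W = [[2, -4], [2, 1]]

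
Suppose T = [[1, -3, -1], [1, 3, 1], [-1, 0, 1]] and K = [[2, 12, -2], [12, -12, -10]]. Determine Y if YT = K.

Since T sits to the right of Y, Y = KT⁻¹.
T has determinant 6; T⁻¹ = [[1/2, 1/2, 0], [-1/3, 0, -1/3], [1/2, 1/2, 1]].
Y = KT⁻¹ = [[2, 12, -2], [12, -12, -10]] · [[1/2, 1/2, 0], [-1/3, 0, -1/3], [1/2, 1/2, 1]] = [[-4, 0, -6], [5, 1, -6]].

Y = [[-4, 0, -6], [5, 1, -6]]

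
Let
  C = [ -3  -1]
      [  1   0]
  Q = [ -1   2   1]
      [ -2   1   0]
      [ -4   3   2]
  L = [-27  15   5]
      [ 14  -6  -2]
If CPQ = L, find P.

Left-multiply by C⁻¹ and right-multiply by Q⁻¹: P = C⁻¹LQ⁻¹.
C has determinant 1; C⁻¹ = [[0, 1], [-1, -3]].
det Q = 4; the adjugate gives Q⁻¹ = [[1/2, -1/4, -1/4], [1, 1/2, -1/2], [-1/2, -5/4, 3/4]].
C⁻¹L = [[14, -6, -2], [-15, 3, 1]].
P = (C⁻¹L)Q⁻¹ = [[2, -4, -2], [-5, 4, 3]].

P = [[2, -4, -2], [-5, 4, 3]]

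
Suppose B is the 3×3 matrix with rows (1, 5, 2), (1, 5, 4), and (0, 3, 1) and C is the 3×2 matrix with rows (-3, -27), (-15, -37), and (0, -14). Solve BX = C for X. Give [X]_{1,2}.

-2

B is on the left of X, so left-multiply by B⁻¹: X = B⁻¹C.
det B = -6; the adjugate gives B⁻¹ = [[7/6, -1/6, -5/3], [1/6, -1/6, 1/3], [-1/2, 1/2, 0]].
X = B⁻¹C = [[7/6, -1/6, -5/3], [1/6, -1/6, 1/3], [-1/2, 1/2, 0]] · [[-3, -27], [-15, -37], [0, -14]] = [[-1, -2], [2, -3], [-6, -5]].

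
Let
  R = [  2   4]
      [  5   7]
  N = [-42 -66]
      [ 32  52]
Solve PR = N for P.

P = [[-6, -6], [6, 4]]

Since R sits to the right of P, P = NR⁻¹.
det R = -6, so R⁻¹ = [[-7/6, 2/3], [5/6, -1/3]].
P = NR⁻¹ = [[-42, -66], [32, 52]] · [[-7/6, 2/3], [5/6, -1/3]] = [[-6, -6], [6, 4]].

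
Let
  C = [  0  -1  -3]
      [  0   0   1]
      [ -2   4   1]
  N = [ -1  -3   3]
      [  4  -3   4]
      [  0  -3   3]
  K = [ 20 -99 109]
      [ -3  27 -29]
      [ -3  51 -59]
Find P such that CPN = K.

Isolating P: multiply by C⁻¹ from the left and N⁻¹ from the right, so P = C⁻¹KN⁻¹.
det C = 2, so C⁻¹ = [[-2, -11/2, -1/2], [-1, -3, 0], [0, 1, 0]].
N has determinant -3; N⁻¹ = [[-1, 0, 1], [4, 1, -16/3], [4, 1, -5]].
C⁻¹K = [[-22, 24, -29], [-11, 18, -22], [-3, 27, -29]].
P = (C⁻¹K)N⁻¹ = [[2, -5, -5], [-5, -4, 3], [-5, -2, -2]].

P = [[2, -5, -5], [-5, -4, 3], [-5, -2, -2]]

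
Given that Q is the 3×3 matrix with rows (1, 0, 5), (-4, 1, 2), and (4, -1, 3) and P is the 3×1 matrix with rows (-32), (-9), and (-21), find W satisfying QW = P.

W = [[-2], [-5], [-6]]

Since Q multiplies W on the left, W = Q⁻¹P.
det Q = 5, so Q⁻¹ = [[1, -1, -1], [4, -17/5, -22/5], [0, 1/5, 1/5]].
W = Q⁻¹P = [[1, -1, -1], [4, -17/5, -22/5], [0, 1/5, 1/5]] · [[-32], [-9], [-21]] = [[-2], [-5], [-6]].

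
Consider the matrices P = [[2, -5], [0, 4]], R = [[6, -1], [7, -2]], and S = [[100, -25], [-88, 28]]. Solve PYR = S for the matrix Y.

Isolating Y: multiply by P⁻¹ from the left and R⁻¹ from the right, so Y = P⁻¹SR⁻¹.
P has determinant 8; P⁻¹ = [[1/2, 5/8], [0, 1/4]].
R has determinant -5; R⁻¹ = [[2/5, -1/5], [7/5, -6/5]].
P⁻¹S = [[-5, 5], [-22, 7]].
Y = (P⁻¹S)R⁻¹ = [[5, -5], [1, -4]].

Y = [[5, -5], [1, -4]]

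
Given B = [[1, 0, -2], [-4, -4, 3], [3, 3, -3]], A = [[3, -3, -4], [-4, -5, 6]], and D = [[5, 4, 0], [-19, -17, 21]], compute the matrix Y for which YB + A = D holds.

YB = D − A = [[2, 7, 4], [-15, -12, 15]].
Since B sits to the right of Y, Y = (D − A)B⁻¹.
det B = 3; the adjugate gives B⁻¹ = [[1, -2, -8/3], [-1, 1, 5/3], [0, -1, -4/3]].
Y = (D − A)B⁻¹ = [[-5, -1, 1], [-3, 3, 0]].

Y = [[-5, -1, 1], [-3, 3, 0]]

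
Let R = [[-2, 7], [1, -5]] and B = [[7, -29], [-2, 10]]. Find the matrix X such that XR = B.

X = [[-2, 3], [0, -2]]

Since R sits to the right of X, X = BR⁻¹.
R has determinant 3; R⁻¹ = [[-5/3, -7/3], [-1/3, -2/3]].
X = BR⁻¹ = [[7, -29], [-2, 10]] · [[-5/3, -7/3], [-1/3, -2/3]] = [[-2, 3], [0, -2]].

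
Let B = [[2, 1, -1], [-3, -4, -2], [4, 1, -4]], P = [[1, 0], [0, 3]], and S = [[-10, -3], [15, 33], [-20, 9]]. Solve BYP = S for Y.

Y = [[-5, -1], [0, -1], [0, -2]]

Isolating Y: multiply by B⁻¹ from the left and P⁻¹ from the right, so Y = B⁻¹SP⁻¹.
det B = 3, so B⁻¹ = [[6, 1, -2], [-20/3, -4/3, 7/3], [13/3, 2/3, -5/3]].
det P = 3, so P⁻¹ = [[1, 0], [0, 1/3]].
B⁻¹S = [[-5, -3], [0, -3], [0, -6]].
Y = (B⁻¹S)P⁻¹ = [[-5, -1], [0, -1], [0, -2]].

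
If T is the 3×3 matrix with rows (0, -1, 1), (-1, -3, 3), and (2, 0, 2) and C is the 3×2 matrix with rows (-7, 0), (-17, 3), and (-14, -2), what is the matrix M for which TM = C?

T is on the left of M, so left-multiply by T⁻¹: M = T⁻¹C.
det T = -2, so T⁻¹ = [[3, -1, 0], [-4, 1, 1/2], [-3, 1, 1/2]].
M = T⁻¹C = [[3, -1, 0], [-4, 1, 1/2], [-3, 1, 1/2]] · [[-7, 0], [-17, 3], [-14, -2]] = [[-4, -3], [4, 2], [-3, 2]].

M = [[-4, -3], [4, 2], [-3, 2]]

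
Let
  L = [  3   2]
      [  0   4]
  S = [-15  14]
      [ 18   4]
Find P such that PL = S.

P = [[-5, 6], [6, -2]]

Right-multiplying both sides by L⁻¹ gives P = SL⁻¹.
det L = 12; the adjugate gives L⁻¹ = [[1/3, -1/6], [0, 1/4]].
P = SL⁻¹ = [[-15, 14], [18, 4]] · [[1/3, -1/6], [0, 1/4]] = [[-5, 6], [6, -2]].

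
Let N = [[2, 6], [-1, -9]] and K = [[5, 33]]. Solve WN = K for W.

Since N sits to the right of W, W = KN⁻¹.
det N = -12, so N⁻¹ = [[3/4, 1/2], [-1/12, -1/6]].
W = KN⁻¹ = [[5, 33]] · [[3/4, 1/2], [-1/12, -1/6]] = [[1, -3]].

W = [[1, -3]]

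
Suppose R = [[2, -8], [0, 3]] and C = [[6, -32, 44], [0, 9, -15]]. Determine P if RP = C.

P = [[3, -4, 2], [0, 3, -5]]

Since R multiplies P on the left, P = R⁻¹C.
det R = 6; the adjugate gives R⁻¹ = [[1/2, 4/3], [0, 1/3]].
P = R⁻¹C = [[1/2, 4/3], [0, 1/3]] · [[6, -32, 44], [0, 9, -15]] = [[3, -4, 2], [0, 3, -5]].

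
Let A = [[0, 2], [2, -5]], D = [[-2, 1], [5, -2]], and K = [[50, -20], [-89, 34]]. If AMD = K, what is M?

Left-multiply by A⁻¹ and right-multiply by D⁻¹: M = A⁻¹KD⁻¹.
A has determinant -4; A⁻¹ = [[5/4, 1/2], [1/2, 0]].
det D = -1, so D⁻¹ = [[2, 1], [5, 2]].
A⁻¹K = [[18, -8], [25, -10]].
M = (A⁻¹K)D⁻¹ = [[-4, 2], [0, 5]].

M = [[-4, 2], [0, 5]]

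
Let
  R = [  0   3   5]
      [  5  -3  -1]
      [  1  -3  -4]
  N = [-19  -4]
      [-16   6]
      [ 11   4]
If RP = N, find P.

P = [[-3, 2], [2, 2], [-5, -2]]

Left-multiplying both sides by R⁻¹ gives P = R⁻¹N.
det R = -3, so R⁻¹ = [[-3, 1, -4], [-19/3, 5/3, -25/3], [4, -1, 5]].
P = R⁻¹N = [[-3, 1, -4], [-19/3, 5/3, -25/3], [4, -1, 5]] · [[-19, -4], [-16, 6], [11, 4]] = [[-3, 2], [2, 2], [-5, -2]].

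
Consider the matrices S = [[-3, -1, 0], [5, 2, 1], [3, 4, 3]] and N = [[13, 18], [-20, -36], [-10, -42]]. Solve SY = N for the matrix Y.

Y = [[-4, -5], [-1, -3], [2, -5]]

Since S multiplies Y on the left, Y = S⁻¹N.
det S = 6; the adjugate gives S⁻¹ = [[1/3, 1/2, -1/6], [-2, -3/2, 1/2], [7/3, 3/2, -1/6]].
Y = S⁻¹N = [[1/3, 1/2, -1/6], [-2, -3/2, 1/2], [7/3, 3/2, -1/6]] · [[13, 18], [-20, -36], [-10, -42]] = [[-4, -5], [-1, -3], [2, -5]].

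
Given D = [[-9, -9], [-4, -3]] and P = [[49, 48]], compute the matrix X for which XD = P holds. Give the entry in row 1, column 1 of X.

Right-multiplying both sides by D⁻¹ gives X = PD⁻¹.
D has determinant -9; D⁻¹ = [[1/3, -1], [-4/9, 1]].
X = PD⁻¹ = [[49, 48]] · [[1/3, -1], [-4/9, 1]] = [[-5, -1]].

-5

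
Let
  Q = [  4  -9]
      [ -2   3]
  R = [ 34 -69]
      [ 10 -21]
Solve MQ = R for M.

M = [[6, -5], [2, -1]]

Since Q sits to the right of M, M = RQ⁻¹.
Q has determinant -6; Q⁻¹ = [[-1/2, -3/2], [-1/3, -2/3]].
M = RQ⁻¹ = [[34, -69], [10, -21]] · [[-1/2, -3/2], [-1/3, -2/3]] = [[6, -5], [2, -1]].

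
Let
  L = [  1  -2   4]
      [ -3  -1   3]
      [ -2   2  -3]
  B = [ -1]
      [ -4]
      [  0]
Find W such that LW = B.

L is on the left of W, so left-multiply by L⁻¹: W = L⁻¹B.
det L = -5, so L⁻¹ = [[3/5, -2/5, 2/5], [3, -1, 3], [8/5, -2/5, 7/5]].
W = L⁻¹B = [[3/5, -2/5, 2/5], [3, -1, 3], [8/5, -2/5, 7/5]] · [[-1], [-4], [0]] = [[1], [1], [0]].

W = [[1], [1], [0]]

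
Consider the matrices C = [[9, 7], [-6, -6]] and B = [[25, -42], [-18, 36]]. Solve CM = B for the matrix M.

Left-multiplying both sides by C⁻¹ gives M = C⁻¹B.
det C = -12; the adjugate gives C⁻¹ = [[1/2, 7/12], [-1/2, -3/4]].
M = C⁻¹B = [[1/2, 7/12], [-1/2, -3/4]] · [[25, -42], [-18, 36]] = [[2, 0], [1, -6]].

M = [[2, 0], [1, -6]]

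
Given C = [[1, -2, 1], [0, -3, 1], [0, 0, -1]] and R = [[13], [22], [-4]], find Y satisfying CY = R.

Y = [[-3], [-6], [4]]

Since C multiplies Y on the left, Y = C⁻¹R.
C has determinant 3; C⁻¹ = [[1, -2/3, 1/3], [0, -1/3, -1/3], [0, 0, -1]].
Y = C⁻¹R = [[1, -2/3, 1/3], [0, -1/3, -1/3], [0, 0, -1]] · [[13], [22], [-4]] = [[-3], [-6], [4]].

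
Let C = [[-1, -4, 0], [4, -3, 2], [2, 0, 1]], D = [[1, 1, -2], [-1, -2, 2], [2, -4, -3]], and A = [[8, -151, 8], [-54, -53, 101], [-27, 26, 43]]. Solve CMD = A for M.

Isolating M: multiply by C⁻¹ from the left and D⁻¹ from the right, so M = C⁻¹AD⁻¹.
det C = 3, so C⁻¹ = [[-1, 4/3, -8/3], [0, -1/3, 2/3], [2, -8/3, 19/3]].
det D = -1; the adjugate gives D⁻¹ = [[-14, -11, 2], [-1, -1, 0], [-8, -6, 1]].
C⁻¹A = [[-8, 11, 12], [0, 35, -5], [-11, 4, 19]].
M = (C⁻¹A)D⁻¹ = [[5, 5, -4], [5, -5, -5], [-2, 3, -3]].

M = [[5, 5, -4], [5, -5, -5], [-2, 3, -3]]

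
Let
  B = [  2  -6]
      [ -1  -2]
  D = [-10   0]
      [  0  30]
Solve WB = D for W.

W = [[-2, 6], [-3, -6]]

B is on the right of W, so right-multiply by B⁻¹: W = DB⁻¹.
det B = -10; the adjugate gives B⁻¹ = [[1/5, -3/5], [-1/10, -1/5]].
W = DB⁻¹ = [[-10, 0], [0, 30]] · [[1/5, -3/5], [-1/10, -1/5]] = [[-2, 6], [-3, -6]].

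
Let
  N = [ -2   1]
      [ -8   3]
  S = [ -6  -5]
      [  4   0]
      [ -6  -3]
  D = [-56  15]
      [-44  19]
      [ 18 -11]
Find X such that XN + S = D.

XN = D − S = [[-50, 20], [-48, 19], [24, -8]].
Right-multiplying both sides by N⁻¹ gives X = (D − S)N⁻¹.
det N = 2; the adjugate gives N⁻¹ = [[3/2, -1/2], [4, -1]].
X = (D − S)N⁻¹ = [[5, 5], [4, 5], [4, -4]].

X = [[5, 5], [4, 5], [4, -4]]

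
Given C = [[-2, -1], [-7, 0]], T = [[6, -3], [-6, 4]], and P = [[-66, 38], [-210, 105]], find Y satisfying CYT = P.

Y = [[5, 0], [-4, -5]]

Left-multiply by C⁻¹ and right-multiply by T⁻¹: Y = C⁻¹PT⁻¹.
det C = -7, so C⁻¹ = [[0, -1/7], [-1, 2/7]].
T has determinant 6; T⁻¹ = [[2/3, 1/2], [1, 1]].
C⁻¹P = [[30, -15], [6, -8]].
Y = (C⁻¹P)T⁻¹ = [[5, 0], [-4, -5]].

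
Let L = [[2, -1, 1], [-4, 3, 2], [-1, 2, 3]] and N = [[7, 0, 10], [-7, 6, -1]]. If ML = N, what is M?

M = [[3, -1, 3], [-6, -2, 3]]

Since L sits to the right of M, M = NL⁻¹.
L has determinant -5; L⁻¹ = [[-1, -1, 1], [-2, -7/5, 8/5], [1, 3/5, -2/5]].
M = NL⁻¹ = [[7, 0, 10], [-7, 6, -1]] · [[-1, -1, 1], [-2, -7/5, 8/5], [1, 3/5, -2/5]] = [[3, -1, 3], [-6, -2, 3]].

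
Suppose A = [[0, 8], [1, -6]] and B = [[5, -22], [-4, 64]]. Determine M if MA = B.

M = [[1, 5], [5, -4]]

Right-multiplying both sides by A⁻¹ gives M = BA⁻¹.
A has determinant -8; A⁻¹ = [[3/4, 1], [1/8, 0]].
M = BA⁻¹ = [[5, -22], [-4, 64]] · [[3/4, 1], [1/8, 0]] = [[1, 5], [5, -4]].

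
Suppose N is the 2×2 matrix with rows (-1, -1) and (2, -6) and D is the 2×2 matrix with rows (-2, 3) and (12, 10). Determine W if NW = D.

Since N multiplies W on the left, W = N⁻¹D.
det N = 8; the adjugate gives N⁻¹ = [[-3/4, 1/8], [-1/4, -1/8]].
W = N⁻¹D = [[-3/4, 1/8], [-1/4, -1/8]] · [[-2, 3], [12, 10]] = [[3, -1], [-1, -2]].

W = [[3, -1], [-1, -2]]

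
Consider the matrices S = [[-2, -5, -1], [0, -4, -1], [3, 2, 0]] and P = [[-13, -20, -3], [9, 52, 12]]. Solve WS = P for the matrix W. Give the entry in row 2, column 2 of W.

-6

S is on the right of W, so right-multiply by S⁻¹: W = PS⁻¹.
det S = -1, so S⁻¹ = [[-2, 2, -1], [3, -3, 2], [-12, 11, -8]].
W = PS⁻¹ = [[-13, -20, -3], [9, 52, 12]] · [[-2, 2, -1], [3, -3, 2], [-12, 11, -8]] = [[2, 1, -3], [-6, -6, -1]].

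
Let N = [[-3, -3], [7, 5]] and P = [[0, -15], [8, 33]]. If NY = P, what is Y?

Left-multiplying both sides by N⁻¹ gives Y = N⁻¹P.
det N = 6, so N⁻¹ = [[5/6, 1/2], [-7/6, -1/2]].
Y = N⁻¹P = [[5/6, 1/2], [-7/6, -1/2]] · [[0, -15], [8, 33]] = [[4, 4], [-4, 1]].

Y = [[4, 4], [-4, 1]]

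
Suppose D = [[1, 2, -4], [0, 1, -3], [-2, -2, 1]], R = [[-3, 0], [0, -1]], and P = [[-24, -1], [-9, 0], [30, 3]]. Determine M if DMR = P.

M = [[2, -1], [3, 3], [0, 1]]

Left-multiply by D⁻¹ and right-multiply by R⁻¹: M = D⁻¹PR⁻¹.
det D = -1, so D⁻¹ = [[5, -6, 2], [-6, 7, -3], [-2, 2, -1]].
R has determinant 3; R⁻¹ = [[-1/3, 0], [0, -1]].
D⁻¹P = [[-6, 1], [-9, -3], [0, -1]].
M = (D⁻¹P)R⁻¹ = [[2, -1], [3, 3], [0, 1]].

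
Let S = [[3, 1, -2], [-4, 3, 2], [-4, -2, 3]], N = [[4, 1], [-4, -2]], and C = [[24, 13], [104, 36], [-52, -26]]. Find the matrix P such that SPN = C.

P = [[1, 1], [4, -4], [4, 3]]

Isolating P: multiply by S⁻¹ from the left and N⁻¹ from the right, so P = S⁻¹CN⁻¹.
det S = 3; the adjugate gives S⁻¹ = [[13/3, 1/3, 8/3], [4/3, 1/3, 2/3], [20/3, 2/3, 13/3]].
det N = -4, so N⁻¹ = [[1/2, 1/4], [-1, -1]].
S⁻¹C = [[0, -1], [32, 12], [4, -2]].
P = (S⁻¹C)N⁻¹ = [[1, 1], [4, -4], [4, 3]].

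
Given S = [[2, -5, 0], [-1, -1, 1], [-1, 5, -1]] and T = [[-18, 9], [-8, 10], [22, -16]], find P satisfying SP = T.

Since S multiplies P on the left, P = S⁻¹T.
det S = 2; the adjugate gives S⁻¹ = [[-2, -5/2, -5/2], [-1, -1, -1], [-3, -5/2, -7/2]].
P = S⁻¹T = [[-2, -5/2, -5/2], [-1, -1, -1], [-3, -5/2, -7/2]] · [[-18, 9], [-8, 10], [22, -16]] = [[1, -3], [4, -3], [-3, 4]].

P = [[1, -3], [4, -3], [-3, 4]]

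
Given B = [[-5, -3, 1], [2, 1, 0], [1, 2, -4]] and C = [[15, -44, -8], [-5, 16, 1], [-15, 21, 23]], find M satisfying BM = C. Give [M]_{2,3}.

B is on the left of M, so left-multiply by B⁻¹: M = B⁻¹C.
det B = -1; the adjugate gives B⁻¹ = [[4, 10, 1], [-8, -19, -2], [-3, -7, -1]].
M = B⁻¹C = [[4, 10, 1], [-8, -19, -2], [-3, -7, -1]] · [[15, -44, -8], [-5, 16, 1], [-15, 21, 23]] = [[-5, 5, 1], [5, 6, -1], [5, -1, -6]].

-1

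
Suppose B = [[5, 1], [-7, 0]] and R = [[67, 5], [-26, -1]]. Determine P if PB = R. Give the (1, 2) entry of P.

Right-multiplying both sides by B⁻¹ gives P = RB⁻¹.
det B = 7, so B⁻¹ = [[0, -1/7], [1, 5/7]].
P = RB⁻¹ = [[67, 5], [-26, -1]] · [[0, -1/7], [1, 5/7]] = [[5, -6], [-1, 3]].

-6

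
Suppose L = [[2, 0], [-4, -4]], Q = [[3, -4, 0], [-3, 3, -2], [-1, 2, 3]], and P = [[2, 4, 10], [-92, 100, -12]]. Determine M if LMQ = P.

M = L⁻¹PQ⁻¹ (apply L⁻¹ on the left and Q⁻¹ on the right).
det L = -8, so L⁻¹ = [[1/2, 0], [-1/2, -1/4]].
Q has determinant -5; Q⁻¹ = [[-13/5, -12/5, -8/5], [-11/5, -9/5, -6/5], [3/5, 2/5, 3/5]].
L⁻¹P = [[1, 2, 5], [22, -27, -2]].
M = (L⁻¹P)Q⁻¹ = [[-4, -4, -1], [1, -5, -4]].

M = [[-4, -4, -1], [1, -5, -4]]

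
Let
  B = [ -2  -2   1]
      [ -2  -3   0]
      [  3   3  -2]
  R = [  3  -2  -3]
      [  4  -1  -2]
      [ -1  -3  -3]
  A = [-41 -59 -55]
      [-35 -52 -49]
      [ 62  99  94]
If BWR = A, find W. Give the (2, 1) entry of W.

-5

W = B⁻¹AR⁻¹ (apply B⁻¹ on the left and R⁻¹ on the right).
det B = -1, so B⁻¹ = [[-6, 1, -3], [4, -1, 2], [-3, 0, -2]].
det R = 2, so R⁻¹ = [[-3/2, 3/2, 1/2], [7, -6, -3], [-13/2, 11/2, 5/2]].
B⁻¹A = [[25, 5, -1], [-5, 14, 17], [-1, -21, -23]].
W = (B⁻¹A)R⁻¹ = [[4, 2, -5], [-5, 2, -2], [4, -2, 5]].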